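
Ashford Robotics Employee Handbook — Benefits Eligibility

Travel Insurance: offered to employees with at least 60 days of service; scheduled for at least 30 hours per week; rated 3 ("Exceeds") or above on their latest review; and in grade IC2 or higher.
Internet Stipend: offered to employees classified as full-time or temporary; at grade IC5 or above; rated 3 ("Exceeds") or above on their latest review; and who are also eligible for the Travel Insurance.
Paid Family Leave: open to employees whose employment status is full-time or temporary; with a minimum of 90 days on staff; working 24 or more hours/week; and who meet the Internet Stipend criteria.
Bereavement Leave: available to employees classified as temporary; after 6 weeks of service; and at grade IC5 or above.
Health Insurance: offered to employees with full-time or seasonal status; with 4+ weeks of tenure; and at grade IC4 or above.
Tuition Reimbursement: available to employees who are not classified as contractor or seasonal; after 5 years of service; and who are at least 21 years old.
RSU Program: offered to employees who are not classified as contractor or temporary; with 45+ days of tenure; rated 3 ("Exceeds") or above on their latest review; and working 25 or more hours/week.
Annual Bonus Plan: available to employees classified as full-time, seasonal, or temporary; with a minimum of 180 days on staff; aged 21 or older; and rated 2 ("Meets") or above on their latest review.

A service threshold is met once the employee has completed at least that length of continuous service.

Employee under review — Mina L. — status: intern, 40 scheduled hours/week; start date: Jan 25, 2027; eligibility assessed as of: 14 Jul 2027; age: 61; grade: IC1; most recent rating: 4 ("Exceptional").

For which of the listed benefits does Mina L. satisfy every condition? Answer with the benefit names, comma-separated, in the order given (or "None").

Service from Jan 25, 2027 to 14 Jul 2027: 170 days.
Travel Insurance — service 170 days ≥ 60 days ✓; 40 hrs/wk ≥ 30 ✓; rating 4 ≥ 3 ✓; grade IC1 < IC2 ✗ → not eligible.
Internet Stipend — status intern ✗ (requires full-time or temporary) → not eligible.
Paid Family Leave — status intern ✗ (requires full-time or temporary) → not eligible.
Bereavement Leave — status intern ✗ (requires temporary) → not eligible.
Health Insurance — status intern ✗ (requires full-time or seasonal) → not eligible.
Tuition Reimbursement — status intern ✓ (not excluded); service 170 days < 5 years (≈1825 days) ✗ → not eligible.
RSU Program — status intern ✓ (not excluded); service 170 days ≥ 45 days ✓; rating 4 ≥ 3 ✓; 40 hrs/wk ≥ 25 ✓ → eligible.
Annual Bonus Plan — status intern ✗ (requires full-time, seasonal, or temporary) → not eligible.

RSU Program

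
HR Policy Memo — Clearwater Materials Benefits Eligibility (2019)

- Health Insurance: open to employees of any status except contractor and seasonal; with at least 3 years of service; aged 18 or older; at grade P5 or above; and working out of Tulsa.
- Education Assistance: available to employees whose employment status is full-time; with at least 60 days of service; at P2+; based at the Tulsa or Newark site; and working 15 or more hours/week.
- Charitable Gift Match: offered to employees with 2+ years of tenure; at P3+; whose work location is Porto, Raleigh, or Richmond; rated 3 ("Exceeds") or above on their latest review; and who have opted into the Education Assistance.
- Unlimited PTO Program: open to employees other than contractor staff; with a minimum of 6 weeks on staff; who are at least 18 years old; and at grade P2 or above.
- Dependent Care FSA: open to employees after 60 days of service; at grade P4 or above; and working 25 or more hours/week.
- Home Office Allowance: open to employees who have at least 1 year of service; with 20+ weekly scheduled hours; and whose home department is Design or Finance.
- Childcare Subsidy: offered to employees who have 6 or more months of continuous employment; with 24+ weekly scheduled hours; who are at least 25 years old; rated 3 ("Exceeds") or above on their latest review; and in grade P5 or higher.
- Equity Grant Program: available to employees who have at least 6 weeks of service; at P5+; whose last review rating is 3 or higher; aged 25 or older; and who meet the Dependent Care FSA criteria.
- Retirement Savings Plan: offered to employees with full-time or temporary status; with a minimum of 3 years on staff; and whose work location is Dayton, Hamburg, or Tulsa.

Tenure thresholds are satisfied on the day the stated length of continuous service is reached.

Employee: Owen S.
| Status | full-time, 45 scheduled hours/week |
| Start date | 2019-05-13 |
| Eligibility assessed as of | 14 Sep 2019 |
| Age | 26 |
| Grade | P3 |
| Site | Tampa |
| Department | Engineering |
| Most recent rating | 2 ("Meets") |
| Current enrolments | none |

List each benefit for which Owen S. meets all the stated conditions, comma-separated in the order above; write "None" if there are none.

Service from 2019-05-13 to 14 Sep 2019: 124 days.
Health Insurance — status full-time ✓ (not excluded); service 124 days < 3 years (≈1095 days) ✗ → not eligible.
Education Assistance — status full-time ✓; service 124 days ≥ 60 days ✓; grade P3 ≥ P2 ✓; site Tampa ✗ (not Tulsa or Newark) → not eligible.
Charitable Gift Match — service 124 days < 2 years (≈730 days) ✗ → not eligible.
Unlimited PTO Program — status full-time ✓ (not excluded); service 124 days ≥ 6 weeks (≈42 days) ✓; age 26 ≥ 18 ✓; grade P3 ≥ P2 ✓ → eligible.
Dependent Care FSA — service 124 days ≥ 60 days ✓; grade P3 < P4 ✗ → not eligible.
Home Office Allowance — service 124 days < 1 year (≈365 days) ✗ → not eligible.
Childcare Subsidy — service 124 days < 6 months (≈180 days) ✗ → not eligible.
Equity Grant Program — service 124 days ≥ 6 weeks (≈42 days) ✓; grade P3 < P5 ✗ → not eligible.
Retirement Savings Plan — status full-time ✓; service 124 days < 3 years (≈1095 days) ✗ → not eligible.

Unlimited PTO Program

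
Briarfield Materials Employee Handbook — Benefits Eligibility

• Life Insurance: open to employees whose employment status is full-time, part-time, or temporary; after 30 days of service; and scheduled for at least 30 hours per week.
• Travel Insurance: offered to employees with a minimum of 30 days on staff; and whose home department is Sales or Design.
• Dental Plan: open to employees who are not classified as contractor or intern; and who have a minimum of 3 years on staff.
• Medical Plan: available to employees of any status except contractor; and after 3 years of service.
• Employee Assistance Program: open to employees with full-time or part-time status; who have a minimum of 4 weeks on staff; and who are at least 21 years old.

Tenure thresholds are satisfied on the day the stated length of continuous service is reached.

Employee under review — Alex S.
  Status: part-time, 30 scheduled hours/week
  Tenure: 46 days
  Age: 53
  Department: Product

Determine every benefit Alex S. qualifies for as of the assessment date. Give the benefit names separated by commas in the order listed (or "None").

Life Insurance — status part-time ✓; service 46 days ≥ 30 days ✓; 30 hrs/wk ≥ 30 ✓ → eligible.
Travel Insurance — service 46 days ≥ 30 days ✓; dept Product ✗ → not eligible.
Dental Plan — status part-time ✓ (not excluded); service 46 days < 3 years (≈1095 days) ✗ → not eligible.
Medical Plan — status part-time ✓ (not excluded); service 46 days < 3 years (≈1095 days) ✗ → not eligible.
Employee Assistance Program — status part-time ✓; service 46 days ≥ 4 weeks (≈28 days) ✓; age 53 ≥ 21 ✓ → eligible.

Life Insurance, Employee Assistance Program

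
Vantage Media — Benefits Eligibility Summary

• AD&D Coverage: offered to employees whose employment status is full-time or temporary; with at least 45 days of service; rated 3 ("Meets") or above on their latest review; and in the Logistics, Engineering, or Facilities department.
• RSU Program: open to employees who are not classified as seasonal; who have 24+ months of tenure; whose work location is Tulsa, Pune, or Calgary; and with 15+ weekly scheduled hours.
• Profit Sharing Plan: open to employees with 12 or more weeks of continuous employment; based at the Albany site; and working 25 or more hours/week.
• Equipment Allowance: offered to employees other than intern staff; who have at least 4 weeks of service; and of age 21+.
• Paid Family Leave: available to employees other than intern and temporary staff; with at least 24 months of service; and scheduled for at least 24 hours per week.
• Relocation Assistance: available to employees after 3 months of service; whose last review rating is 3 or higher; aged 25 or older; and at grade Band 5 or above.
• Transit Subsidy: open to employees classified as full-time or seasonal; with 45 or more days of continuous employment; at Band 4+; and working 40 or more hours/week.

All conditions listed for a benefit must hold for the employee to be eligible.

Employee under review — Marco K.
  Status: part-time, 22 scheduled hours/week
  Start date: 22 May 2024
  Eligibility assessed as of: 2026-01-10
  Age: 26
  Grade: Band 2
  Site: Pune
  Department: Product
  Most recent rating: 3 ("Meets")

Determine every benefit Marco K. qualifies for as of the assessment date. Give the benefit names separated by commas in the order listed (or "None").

Equipment Allowance

Service from 22 May 2024 to 2026-01-10: 598 days.
AD&D Coverage — status part-time ✗ (requires full-time or temporary) → not eligible.
RSU Program — status part-time ✓ (not excluded); service 598 days < 24 months (≈720 days) ✗ → not eligible.
Profit Sharing Plan — service 598 days ≥ 12 weeks (≈84 days) ✓; site Pune ✗ (not Albany) → not eligible.
Equipment Allowance — status part-time ✓ (not excluded); service 598 days ≥ 4 weeks (≈28 days) ✓; age 26 ≥ 21 ✓ → eligible.
Paid Family Leave — status part-time ✓ (not excluded); service 598 days < 24 months (≈720 days) ✗ → not eligible.
Relocation Assistance — service 598 days ≥ 3 months (≈90 days) ✓; rating 3 ≥ 3 ✓; age 26 ≥ 25 ✓; grade Band 2 < Band 5 ✗ → not eligible.
Transit Subsidy — status part-time ✗ (requires full-time or seasonal) → not eligible.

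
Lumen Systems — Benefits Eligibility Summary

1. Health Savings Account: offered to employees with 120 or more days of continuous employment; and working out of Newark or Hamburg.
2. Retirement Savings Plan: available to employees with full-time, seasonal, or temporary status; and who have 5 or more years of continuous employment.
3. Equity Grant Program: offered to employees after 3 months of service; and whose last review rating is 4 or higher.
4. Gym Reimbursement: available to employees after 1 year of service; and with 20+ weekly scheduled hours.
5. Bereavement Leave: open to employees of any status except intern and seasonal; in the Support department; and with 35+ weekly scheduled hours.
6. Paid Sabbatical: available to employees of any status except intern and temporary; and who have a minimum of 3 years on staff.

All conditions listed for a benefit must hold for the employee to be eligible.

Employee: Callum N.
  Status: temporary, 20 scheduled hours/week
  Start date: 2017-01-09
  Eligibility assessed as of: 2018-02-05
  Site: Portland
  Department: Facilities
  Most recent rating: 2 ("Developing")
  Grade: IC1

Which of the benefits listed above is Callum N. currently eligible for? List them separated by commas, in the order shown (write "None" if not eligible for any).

Service from 2017-01-09 to 2018-02-05: 392 days.
Health Savings Account — service 392 days ≥ 120 days ✓; site Portland ✗ (not Newark or Hamburg) → not eligible.
Retirement Savings Plan — status temporary ✓; service 392 days < 5 years (≈1825 days) ✗ → not eligible.
Equity Grant Program — service 392 days ≥ 3 months (≈90 days) ✓; rating 2 < 4 ✗ → not eligible.
Gym Reimbursement — service 392 days ≥ 1 year (≈365 days) ✓; 20 hrs/wk ≥ 20 ✓ → eligible.
Bereavement Leave — status temporary ✓ (not excluded); dept Facilities ✗ → not eligible.
Paid Sabbatical — status temporary ✗ (excluded) → not eligible.

Gym Reimbursement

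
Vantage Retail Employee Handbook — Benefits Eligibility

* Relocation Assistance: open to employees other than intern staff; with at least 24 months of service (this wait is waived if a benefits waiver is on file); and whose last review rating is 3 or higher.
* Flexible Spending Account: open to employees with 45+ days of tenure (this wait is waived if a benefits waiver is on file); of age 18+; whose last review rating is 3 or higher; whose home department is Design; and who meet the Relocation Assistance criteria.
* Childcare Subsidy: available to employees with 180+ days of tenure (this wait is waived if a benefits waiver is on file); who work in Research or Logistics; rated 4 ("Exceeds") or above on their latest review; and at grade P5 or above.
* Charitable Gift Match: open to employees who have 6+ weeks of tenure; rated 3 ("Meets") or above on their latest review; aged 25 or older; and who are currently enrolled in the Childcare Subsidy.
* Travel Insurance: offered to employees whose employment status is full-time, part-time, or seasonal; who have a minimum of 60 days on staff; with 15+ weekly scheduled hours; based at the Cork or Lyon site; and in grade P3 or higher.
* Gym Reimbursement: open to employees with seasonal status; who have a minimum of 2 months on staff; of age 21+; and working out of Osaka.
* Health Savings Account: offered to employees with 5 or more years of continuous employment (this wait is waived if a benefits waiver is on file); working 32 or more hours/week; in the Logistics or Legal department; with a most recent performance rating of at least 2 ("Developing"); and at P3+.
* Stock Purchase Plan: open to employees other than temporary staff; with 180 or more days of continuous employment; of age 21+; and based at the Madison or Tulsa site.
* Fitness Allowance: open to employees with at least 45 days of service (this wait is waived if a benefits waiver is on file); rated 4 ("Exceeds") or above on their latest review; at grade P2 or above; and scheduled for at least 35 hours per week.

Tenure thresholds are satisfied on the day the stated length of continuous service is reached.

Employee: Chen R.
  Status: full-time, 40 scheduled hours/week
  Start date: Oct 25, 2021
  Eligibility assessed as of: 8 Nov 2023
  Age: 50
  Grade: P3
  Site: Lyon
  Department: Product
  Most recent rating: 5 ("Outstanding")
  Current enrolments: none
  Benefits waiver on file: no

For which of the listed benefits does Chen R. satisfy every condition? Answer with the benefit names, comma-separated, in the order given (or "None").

Relocation Assistance, Travel Insurance, Fitness Allowance

Service from Oct 25, 2021 to 8 Nov 2023: 744 days.
Relocation Assistance — status full-time ✓ (not excluded); no waiver, service 744 days ≥ 24 months (≈720 days) ✓; rating 5 ≥ 3 ✓ → eligible.
Flexible Spending Account — no waiver, service 744 days ≥ 45 days ✓; age 50 ≥ 18 ✓; rating 5 ≥ 3 ✓; dept Product ✗ → not eligible.
Childcare Subsidy — no waiver, service 744 days ≥ 180 days ✓; dept Product ✗ → not eligible.
Charitable Gift Match — service 744 days ≥ 6 weeks (≈42 days) ✓; rating 5 ≥ 3 ✓; age 50 ≥ 25 ✓; not enrolled in Childcare Subsidy ✗ → not eligible.
Travel Insurance — status full-time ✓; service 744 days ≥ 60 days ✓; 40 hrs/wk ≥ 15 ✓; site Lyon ✓; grade P3 ≥ P3 ✓ → eligible.
Gym Reimbursement — status full-time ✗ (requires seasonal) → not eligible.
Health Savings Account — no waiver, service 744 days < 5 years (≈1825 days) ✗ → not eligible.
Stock Purchase Plan — status full-time ✓ (not excluded); service 744 days ≥ 180 days ✓; age 50 ≥ 21 ✓; site Lyon ✗ (not Madison or Tulsa) → not eligible.
Fitness Allowance — no waiver, service 744 days ≥ 45 days ✓; rating 5 ≥ 4 ✓; grade P3 ≥ P2 ✓; 40 hrs/wk ≥ 35 ✓ → eligible.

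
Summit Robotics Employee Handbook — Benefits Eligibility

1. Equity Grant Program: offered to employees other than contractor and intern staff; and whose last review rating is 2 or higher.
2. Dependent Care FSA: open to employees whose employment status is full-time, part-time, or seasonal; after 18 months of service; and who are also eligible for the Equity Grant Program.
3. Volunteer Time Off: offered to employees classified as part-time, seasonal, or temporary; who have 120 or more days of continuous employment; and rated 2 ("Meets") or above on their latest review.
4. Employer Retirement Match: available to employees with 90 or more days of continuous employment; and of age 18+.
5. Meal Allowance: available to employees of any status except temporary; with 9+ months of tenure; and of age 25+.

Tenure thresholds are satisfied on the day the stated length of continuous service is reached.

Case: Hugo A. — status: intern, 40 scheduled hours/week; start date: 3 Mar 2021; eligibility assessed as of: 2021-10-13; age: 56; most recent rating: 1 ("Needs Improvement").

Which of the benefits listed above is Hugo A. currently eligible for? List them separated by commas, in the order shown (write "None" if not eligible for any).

Employer Retirement Match

Service from 3 Mar 2021 to 2021-10-13: 224 days.
Equity Grant Program — status intern ✗ (excluded) → not eligible.
Dependent Care FSA — status intern ✗ (requires full-time, part-time, or seasonal) → not eligible.
Volunteer Time Off — status intern ✗ (requires part-time, seasonal, or temporary) → not eligible.
Employer Retirement Match — service 224 days ≥ 90 days ✓; age 56 ≥ 18 ✓ → eligible.
Meal Allowance — status intern ✓ (not excluded); service 224 days < 9 months (≈270 days) ✗ → not eligible.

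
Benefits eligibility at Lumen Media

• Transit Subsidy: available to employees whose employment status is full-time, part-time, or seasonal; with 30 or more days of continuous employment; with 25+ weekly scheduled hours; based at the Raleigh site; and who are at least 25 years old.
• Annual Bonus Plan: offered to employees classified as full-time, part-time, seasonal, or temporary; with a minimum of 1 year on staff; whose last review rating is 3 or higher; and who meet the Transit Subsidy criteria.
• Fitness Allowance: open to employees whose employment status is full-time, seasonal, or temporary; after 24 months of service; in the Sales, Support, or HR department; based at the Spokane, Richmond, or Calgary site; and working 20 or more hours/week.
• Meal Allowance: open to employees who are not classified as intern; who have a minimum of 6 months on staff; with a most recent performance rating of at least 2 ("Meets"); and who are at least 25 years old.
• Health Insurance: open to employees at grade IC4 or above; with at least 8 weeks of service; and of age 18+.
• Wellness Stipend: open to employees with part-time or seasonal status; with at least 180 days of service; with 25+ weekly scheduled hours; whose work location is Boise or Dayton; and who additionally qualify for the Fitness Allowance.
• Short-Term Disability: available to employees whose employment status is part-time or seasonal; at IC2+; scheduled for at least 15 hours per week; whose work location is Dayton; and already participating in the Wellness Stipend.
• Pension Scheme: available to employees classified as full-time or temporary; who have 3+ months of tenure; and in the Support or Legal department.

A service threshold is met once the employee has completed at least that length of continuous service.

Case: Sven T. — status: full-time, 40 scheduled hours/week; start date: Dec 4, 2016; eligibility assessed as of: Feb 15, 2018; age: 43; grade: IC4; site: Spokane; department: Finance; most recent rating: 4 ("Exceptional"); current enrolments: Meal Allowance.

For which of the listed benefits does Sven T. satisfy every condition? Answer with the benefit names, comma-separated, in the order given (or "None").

Meal Allowance, Health Insurance

Service from Dec 4, 2016 to Feb 15, 2018: 438 days.
Transit Subsidy — status full-time ✓; service 438 days ≥ 30 days ✓; 40 hrs/wk ≥ 25 ✓; site Spokane ✗ (not Raleigh) → not eligible.
Annual Bonus Plan — status full-time ✓; service 438 days ≥ 1 year (≈365 days) ✓; rating 4 ≥ 3 ✓; not eligible for Transit Subsidy ✗ → not eligible.
Fitness Allowance — status full-time ✓; service 438 days < 24 months (≈720 days) ✗ → not eligible.
Meal Allowance — status full-time ✓ (not excluded); service 438 days ≥ 6 months (≈180 days) ✓; rating 4 ≥ 2 ✓; age 43 ≥ 25 ✓ → eligible.
Health Insurance — grade IC4 ≥ IC4 ✓; service 438 days ≥ 8 weeks (≈56 days) ✓; age 43 ≥ 18 ✓ → eligible.
Wellness Stipend — status full-time ✗ (requires part-time or seasonal) → not eligible.
Short-Term Disability — status full-time ✗ (requires part-time or seasonal) → not eligible.
Pension Scheme — status full-time ✓; service 438 days ≥ 3 months (≈90 days) ✓; dept Finance ✗ → not eligible.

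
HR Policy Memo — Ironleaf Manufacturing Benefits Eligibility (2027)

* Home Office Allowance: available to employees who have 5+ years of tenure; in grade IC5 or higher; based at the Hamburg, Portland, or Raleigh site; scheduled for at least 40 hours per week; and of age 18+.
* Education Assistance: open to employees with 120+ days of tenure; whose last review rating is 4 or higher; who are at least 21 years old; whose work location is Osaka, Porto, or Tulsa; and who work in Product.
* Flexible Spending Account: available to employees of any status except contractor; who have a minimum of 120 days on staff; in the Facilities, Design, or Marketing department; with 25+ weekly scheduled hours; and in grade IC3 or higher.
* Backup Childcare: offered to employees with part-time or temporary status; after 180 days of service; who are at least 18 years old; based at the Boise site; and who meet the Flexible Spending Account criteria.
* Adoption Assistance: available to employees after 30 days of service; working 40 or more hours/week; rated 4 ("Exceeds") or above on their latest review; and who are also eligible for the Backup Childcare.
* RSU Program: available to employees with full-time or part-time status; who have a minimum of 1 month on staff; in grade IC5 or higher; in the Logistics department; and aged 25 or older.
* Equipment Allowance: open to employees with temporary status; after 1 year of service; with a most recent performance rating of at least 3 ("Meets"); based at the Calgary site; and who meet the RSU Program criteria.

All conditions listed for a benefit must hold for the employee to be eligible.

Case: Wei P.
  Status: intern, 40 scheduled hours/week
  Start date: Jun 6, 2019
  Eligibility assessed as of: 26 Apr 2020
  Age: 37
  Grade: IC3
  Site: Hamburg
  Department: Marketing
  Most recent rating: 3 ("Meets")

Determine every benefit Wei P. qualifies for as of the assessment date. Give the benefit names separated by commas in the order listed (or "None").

Flexible Spending Account

Service from Jun 6, 2019 to 26 Apr 2020: 325 days.
Home Office Allowance — service 325 days < 5 years (≈1825 days) ✗ → not eligible.
Education Assistance — service 325 days ≥ 120 days ✓; rating 3 < 4 ✗ → not eligible.
Flexible Spending Account — status intern ✓ (not excluded); service 325 days ≥ 120 days ✓; dept Marketing ✓; 40 hrs/wk ≥ 25 ✓; grade IC3 ≥ IC3 ✓ → eligible.
Backup Childcare — status intern ✗ (requires part-time or temporary) → not eligible.
Adoption Assistance — service 325 days ≥ 30 days ✓; 40 hrs/wk ≥ 40 ✓; rating 3 < 4 ✗ → not eligible.
RSU Program — status intern ✗ (requires full-time or part-time) → not eligible.
Equipment Allowance — status intern ✗ (requires temporary) → not eligible.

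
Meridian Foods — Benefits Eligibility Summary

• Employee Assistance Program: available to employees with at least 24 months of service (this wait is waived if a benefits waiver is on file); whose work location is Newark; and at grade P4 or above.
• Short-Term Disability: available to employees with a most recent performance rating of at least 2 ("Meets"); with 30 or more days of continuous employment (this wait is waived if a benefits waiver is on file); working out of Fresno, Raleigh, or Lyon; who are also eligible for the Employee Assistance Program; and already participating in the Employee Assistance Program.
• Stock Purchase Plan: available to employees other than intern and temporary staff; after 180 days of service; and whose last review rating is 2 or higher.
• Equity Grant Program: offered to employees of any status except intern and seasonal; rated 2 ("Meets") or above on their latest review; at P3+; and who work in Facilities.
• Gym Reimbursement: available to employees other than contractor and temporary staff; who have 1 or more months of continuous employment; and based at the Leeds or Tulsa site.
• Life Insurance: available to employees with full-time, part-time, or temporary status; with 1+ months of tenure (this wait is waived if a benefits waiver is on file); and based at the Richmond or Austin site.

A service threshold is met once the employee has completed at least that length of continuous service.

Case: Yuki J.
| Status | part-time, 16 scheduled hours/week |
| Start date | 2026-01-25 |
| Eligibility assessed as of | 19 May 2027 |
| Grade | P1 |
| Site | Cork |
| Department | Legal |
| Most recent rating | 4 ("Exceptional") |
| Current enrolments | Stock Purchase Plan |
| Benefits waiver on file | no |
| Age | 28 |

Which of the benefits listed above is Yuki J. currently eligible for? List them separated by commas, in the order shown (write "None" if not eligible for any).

Stock Purchase Plan

Service from 2026-01-25 to 19 May 2027: 479 days.
Employee Assistance Program — no waiver, service 479 days < 24 months (≈720 days) ✗ → not eligible.
Short-Term Disability — rating 4 ≥ 2 ✓; no waiver, service 479 days ≥ 30 days ✓; site Cork ✗ (not Fresno, Raleigh, or Lyon) → not eligible.
Stock Purchase Plan — status part-time ✓ (not excluded); service 479 days ≥ 180 days ✓; rating 4 ≥ 2 ✓ → eligible.
Equity Grant Program — status part-time ✓ (not excluded); rating 4 ≥ 2 ✓; grade P1 < P3 ✗ → not eligible.
Gym Reimbursement — status part-time ✓ (not excluded); service 479 days ≥ 1 month (≈30 days) ✓; site Cork ✗ (not Leeds or Tulsa) → not eligible.
Life Insurance — status part-time ✓; no waiver, service 479 days ≥ 1 month (≈30 days) ✓; site Cork ✗ (not Richmond or Austin) → not eligible.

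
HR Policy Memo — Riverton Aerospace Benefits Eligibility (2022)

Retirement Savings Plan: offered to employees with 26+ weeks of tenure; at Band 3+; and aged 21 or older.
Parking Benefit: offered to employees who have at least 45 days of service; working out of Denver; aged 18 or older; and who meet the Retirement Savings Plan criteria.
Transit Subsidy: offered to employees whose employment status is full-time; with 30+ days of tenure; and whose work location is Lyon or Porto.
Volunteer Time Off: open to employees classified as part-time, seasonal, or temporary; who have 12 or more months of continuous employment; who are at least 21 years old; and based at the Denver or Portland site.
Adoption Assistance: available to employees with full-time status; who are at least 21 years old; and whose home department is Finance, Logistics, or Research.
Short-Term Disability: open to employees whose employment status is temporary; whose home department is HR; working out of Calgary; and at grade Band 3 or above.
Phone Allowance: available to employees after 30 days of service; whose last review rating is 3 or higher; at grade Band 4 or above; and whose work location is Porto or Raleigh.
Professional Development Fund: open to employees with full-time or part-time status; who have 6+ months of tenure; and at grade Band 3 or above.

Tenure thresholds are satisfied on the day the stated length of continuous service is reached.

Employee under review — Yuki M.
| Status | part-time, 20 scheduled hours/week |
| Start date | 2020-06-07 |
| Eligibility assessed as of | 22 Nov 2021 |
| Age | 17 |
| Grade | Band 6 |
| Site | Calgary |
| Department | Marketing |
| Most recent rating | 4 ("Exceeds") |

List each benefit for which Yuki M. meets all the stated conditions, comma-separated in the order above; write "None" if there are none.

Service from 2020-06-07 to 22 Nov 2021: 533 days.
Retirement Savings Plan — service 533 days ≥ 26 weeks (≈182 days) ✓; grade Band 6 ≥ Band 3 ✓; age 17 < 21 ✗ → not eligible.
Parking Benefit — service 533 days ≥ 45 days ✓; site Calgary ✗ (not Denver) → not eligible.
Transit Subsidy — status part-time ✗ (requires full-time) → not eligible.
Volunteer Time Off — status part-time ✓; service 533 days ≥ 12 months (≈360 days) ✓; age 17 < 21 ✗ → not eligible.
Adoption Assistance — status part-time ✗ (requires full-time) → not eligible.
Short-Term Disability — status part-time ✗ (requires temporary) → not eligible.
Phone Allowance — service 533 days ≥ 30 days ✓; rating 4 ≥ 3 ✓; grade Band 6 ≥ Band 4 ✓; site Calgary ✗ (not Porto or Raleigh) → not eligible.
Professional Development Fund — status part-time ✓; service 533 days ≥ 6 months (≈180 days) ✓; grade Band 6 ≥ Band 3 ✓ → eligible.

Professional Development Fund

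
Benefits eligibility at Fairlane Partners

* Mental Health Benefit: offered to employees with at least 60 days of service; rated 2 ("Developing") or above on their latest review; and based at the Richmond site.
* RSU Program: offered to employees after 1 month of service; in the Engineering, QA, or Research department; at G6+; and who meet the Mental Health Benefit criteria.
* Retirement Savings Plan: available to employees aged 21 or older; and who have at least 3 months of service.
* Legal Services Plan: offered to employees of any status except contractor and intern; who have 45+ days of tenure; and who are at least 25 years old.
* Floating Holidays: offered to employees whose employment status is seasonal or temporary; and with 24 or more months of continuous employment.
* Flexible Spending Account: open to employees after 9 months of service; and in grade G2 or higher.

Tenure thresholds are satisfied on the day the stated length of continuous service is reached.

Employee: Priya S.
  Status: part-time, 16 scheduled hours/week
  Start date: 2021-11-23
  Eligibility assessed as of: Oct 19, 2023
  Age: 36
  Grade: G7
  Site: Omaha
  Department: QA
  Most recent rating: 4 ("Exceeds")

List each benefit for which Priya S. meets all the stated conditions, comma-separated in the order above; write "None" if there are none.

Retirement Savings Plan, Legal Services Plan, Flexible Spending Account

Service from 2021-11-23 to Oct 19, 2023: 695 days.
Mental Health Benefit — service 695 days ≥ 60 days ✓; rating 4 ≥ 2 ✓; site Omaha ✗ (not Richmond) → not eligible.
RSU Program — service 695 days ≥ 1 month (≈30 days) ✓; dept QA ✓; grade G7 ≥ G6 ✓; not eligible for Mental Health Benefit ✗ → not eligible.
Retirement Savings Plan — age 36 ≥ 21 ✓; service 695 days ≥ 3 months (≈90 days) ✓ → eligible.
Legal Services Plan — status part-time ✓ (not excluded); service 695 days ≥ 45 days ✓; age 36 ≥ 25 ✓ → eligible.
Floating Holidays — status part-time ✗ (requires seasonal or temporary) → not eligible.
Flexible Spending Account — service 695 days ≥ 9 months (≈270 days) ✓; grade G7 ≥ G2 ✓ → eligible.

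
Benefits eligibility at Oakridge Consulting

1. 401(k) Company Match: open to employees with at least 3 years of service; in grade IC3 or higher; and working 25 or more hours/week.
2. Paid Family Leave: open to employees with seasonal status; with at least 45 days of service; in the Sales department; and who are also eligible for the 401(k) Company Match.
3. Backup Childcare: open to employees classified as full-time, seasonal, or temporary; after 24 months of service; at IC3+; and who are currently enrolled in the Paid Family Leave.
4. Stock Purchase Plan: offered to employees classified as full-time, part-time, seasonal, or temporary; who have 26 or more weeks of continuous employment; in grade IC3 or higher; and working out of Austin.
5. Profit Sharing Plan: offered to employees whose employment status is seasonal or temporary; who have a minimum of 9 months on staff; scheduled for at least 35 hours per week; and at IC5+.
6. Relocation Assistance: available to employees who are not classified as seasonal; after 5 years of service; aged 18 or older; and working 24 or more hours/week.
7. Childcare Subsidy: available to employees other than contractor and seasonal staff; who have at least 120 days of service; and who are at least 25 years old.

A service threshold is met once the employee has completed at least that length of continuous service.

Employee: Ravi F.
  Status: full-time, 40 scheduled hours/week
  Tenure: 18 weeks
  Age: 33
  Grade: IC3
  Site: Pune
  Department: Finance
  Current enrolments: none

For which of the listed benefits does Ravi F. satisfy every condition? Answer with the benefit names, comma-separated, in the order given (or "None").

401(k) Company Match — service 18 weeks < 3 years (≈1095 days) ✗ → not eligible.
Paid Family Leave — status full-time ✗ (requires seasonal) → not eligible.
Backup Childcare — status full-time ✓; service 18 weeks < 24 months (≈720 days) ✗ → not eligible.
Stock Purchase Plan — status full-time ✓; service 18 weeks < 26 weeks ✗ → not eligible.
Profit Sharing Plan — status full-time ✗ (requires seasonal or temporary) → not eligible.
Relocation Assistance — status full-time ✓ (not excluded); service 18 weeks < 5 years (≈1825 days) ✗ → not eligible.
Childcare Subsidy — status full-time ✓ (not excluded); service 18 weeks ≥ 120 days ✓; age 33 ≥ 25 ✓ → eligible.

Childcare Subsidy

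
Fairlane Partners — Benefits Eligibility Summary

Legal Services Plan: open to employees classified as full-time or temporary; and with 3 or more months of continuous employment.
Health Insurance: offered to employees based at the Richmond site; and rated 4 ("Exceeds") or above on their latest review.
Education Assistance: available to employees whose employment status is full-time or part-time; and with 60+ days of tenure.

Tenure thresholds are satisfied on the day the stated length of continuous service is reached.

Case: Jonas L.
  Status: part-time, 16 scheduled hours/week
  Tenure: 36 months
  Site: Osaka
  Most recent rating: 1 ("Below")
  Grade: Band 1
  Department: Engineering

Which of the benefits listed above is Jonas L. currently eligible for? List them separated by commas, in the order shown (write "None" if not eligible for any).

Legal Services Plan — status part-time ✗ (requires full-time or temporary) → not eligible.
Health Insurance — site Osaka ✗ (not Richmond) → not eligible.
Education Assistance — status part-time ✓; service 36 months ≥ 60 days ✓ → eligible.

Education Assistance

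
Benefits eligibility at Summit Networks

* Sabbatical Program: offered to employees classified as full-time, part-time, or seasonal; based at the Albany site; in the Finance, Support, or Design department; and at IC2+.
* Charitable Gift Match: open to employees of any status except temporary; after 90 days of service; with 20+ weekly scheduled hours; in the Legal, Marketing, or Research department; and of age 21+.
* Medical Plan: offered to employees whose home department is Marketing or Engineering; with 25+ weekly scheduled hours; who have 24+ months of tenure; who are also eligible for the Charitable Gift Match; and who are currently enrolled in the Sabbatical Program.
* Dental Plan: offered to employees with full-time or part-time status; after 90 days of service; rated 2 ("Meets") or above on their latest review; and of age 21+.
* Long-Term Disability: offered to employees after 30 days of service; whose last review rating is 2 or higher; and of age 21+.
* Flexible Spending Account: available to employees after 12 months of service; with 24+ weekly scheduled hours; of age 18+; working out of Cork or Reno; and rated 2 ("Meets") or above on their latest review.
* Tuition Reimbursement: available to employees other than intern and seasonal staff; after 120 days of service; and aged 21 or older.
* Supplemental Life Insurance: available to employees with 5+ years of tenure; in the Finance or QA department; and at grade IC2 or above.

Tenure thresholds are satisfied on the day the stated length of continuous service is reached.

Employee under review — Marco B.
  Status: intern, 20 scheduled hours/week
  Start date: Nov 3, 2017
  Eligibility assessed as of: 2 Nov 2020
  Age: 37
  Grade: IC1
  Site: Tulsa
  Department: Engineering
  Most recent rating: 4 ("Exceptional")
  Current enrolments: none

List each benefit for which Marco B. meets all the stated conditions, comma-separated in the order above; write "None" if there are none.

Long-Term Disability

Service from Nov 3, 2017 to 2 Nov 2020: 1095 days.
Sabbatical Program — status intern ✗ (requires full-time, part-time, or seasonal) → not eligible.
Charitable Gift Match — status intern ✓ (not excluded); service 1095 days ≥ 90 days ✓; 20 hrs/wk ≥ 20 ✓; dept Engineering ✗ → not eligible.
Medical Plan — dept Engineering ✓; 20 hrs/wk < 25 ✗ → not eligible.
Dental Plan — status intern ✗ (requires full-time or part-time) → not eligible.
Long-Term Disability — service 1095 days ≥ 30 days ✓; rating 4 ≥ 2 ✓; age 37 ≥ 21 ✓ → eligible.
Flexible Spending Account — service 1095 days ≥ 12 months (≈360 days) ✓; 20 hrs/wk < 24 ✗ → not eligible.
Tuition Reimbursement — status intern ✗ (excluded) → not eligible.
Supplemental Life Insurance — service 1095 days < 5 years (≈1825 days) ✗ → not eligible.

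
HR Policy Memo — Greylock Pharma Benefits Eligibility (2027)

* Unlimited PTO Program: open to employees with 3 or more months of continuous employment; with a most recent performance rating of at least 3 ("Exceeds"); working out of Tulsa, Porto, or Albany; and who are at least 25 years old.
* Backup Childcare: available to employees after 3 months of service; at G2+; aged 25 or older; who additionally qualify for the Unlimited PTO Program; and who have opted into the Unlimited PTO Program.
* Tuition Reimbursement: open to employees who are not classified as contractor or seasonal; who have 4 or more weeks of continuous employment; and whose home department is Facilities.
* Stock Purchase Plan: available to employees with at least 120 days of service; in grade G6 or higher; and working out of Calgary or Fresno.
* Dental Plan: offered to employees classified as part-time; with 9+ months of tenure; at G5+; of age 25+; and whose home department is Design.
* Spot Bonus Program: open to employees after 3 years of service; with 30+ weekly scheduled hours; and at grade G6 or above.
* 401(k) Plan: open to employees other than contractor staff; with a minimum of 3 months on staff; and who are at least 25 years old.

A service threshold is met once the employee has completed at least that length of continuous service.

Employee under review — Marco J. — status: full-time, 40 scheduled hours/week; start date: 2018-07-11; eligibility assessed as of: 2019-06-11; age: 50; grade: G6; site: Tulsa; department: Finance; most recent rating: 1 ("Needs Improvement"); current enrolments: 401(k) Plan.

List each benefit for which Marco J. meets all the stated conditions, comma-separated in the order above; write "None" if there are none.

401(k) Plan

Service from 2018-07-11 to 2019-06-11: 335 days.
Unlimited PTO Program — service 335 days ≥ 3 months (≈90 days) ✓; rating 1 < 3 ✗ → not eligible.
Backup Childcare — service 335 days ≥ 3 months (≈90 days) ✓; grade G6 ≥ G2 ✓; age 50 ≥ 25 ✓; not eligible for Unlimited PTO Program ✗ → not eligible.
Tuition Reimbursement — status full-time ✓ (not excluded); service 335 days ≥ 4 weeks (≈28 days) ✓; dept Finance ✗ → not eligible.
Stock Purchase Plan — service 335 days ≥ 120 days ✓; grade G6 ≥ G6 ✓; site Tulsa ✗ (not Calgary or Fresno) → not eligible.
Dental Plan — status full-time ✗ (requires part-time) → not eligible.
Spot Bonus Program — service 335 days < 3 years (≈1095 days) ✗ → not eligible.
401(k) Plan — status full-time ✓ (not excluded); service 335 days ≥ 3 months (≈90 days) ✓; age 50 ≥ 25 ✓ → eligible.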